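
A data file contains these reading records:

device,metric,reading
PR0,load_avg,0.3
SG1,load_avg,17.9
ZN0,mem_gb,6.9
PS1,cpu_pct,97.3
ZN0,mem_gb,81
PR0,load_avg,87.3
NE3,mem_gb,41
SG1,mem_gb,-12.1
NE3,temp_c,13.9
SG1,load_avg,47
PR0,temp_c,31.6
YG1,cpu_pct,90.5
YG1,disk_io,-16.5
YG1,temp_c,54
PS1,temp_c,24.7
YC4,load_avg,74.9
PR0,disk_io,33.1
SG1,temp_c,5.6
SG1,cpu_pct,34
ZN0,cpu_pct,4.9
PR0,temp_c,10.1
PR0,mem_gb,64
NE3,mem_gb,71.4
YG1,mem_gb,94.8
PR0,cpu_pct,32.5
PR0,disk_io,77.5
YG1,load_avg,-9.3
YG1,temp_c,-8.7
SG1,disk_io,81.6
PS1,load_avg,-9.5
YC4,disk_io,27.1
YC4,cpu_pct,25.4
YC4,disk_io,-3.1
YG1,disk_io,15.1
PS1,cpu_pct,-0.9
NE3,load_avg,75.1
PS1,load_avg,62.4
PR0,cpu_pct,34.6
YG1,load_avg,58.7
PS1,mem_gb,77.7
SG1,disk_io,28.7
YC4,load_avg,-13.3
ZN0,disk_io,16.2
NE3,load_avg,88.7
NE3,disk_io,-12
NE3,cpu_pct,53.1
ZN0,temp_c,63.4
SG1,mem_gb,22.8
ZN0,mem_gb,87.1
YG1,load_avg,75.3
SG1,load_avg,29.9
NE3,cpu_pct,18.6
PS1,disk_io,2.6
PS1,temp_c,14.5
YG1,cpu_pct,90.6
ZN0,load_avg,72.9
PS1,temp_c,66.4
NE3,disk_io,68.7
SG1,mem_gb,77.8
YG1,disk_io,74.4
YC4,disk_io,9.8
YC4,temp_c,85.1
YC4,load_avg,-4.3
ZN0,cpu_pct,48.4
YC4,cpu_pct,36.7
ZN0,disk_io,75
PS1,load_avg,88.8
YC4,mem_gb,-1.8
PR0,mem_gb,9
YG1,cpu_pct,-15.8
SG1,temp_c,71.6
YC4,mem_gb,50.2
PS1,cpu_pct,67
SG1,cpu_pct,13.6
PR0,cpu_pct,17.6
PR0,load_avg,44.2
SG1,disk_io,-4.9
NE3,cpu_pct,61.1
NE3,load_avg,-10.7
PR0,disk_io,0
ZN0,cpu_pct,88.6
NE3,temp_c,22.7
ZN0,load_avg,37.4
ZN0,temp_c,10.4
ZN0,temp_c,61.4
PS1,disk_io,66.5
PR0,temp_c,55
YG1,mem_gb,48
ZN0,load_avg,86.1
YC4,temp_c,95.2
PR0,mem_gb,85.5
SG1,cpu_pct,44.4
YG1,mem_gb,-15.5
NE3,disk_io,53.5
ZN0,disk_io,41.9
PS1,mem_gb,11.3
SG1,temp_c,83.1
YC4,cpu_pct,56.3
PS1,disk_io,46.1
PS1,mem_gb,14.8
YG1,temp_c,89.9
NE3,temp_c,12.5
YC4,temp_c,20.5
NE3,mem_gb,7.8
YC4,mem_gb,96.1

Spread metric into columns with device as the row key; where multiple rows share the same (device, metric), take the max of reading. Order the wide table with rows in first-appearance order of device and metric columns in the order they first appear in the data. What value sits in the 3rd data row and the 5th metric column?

With rows in first-appearance order of device, row 3 is device=ZN0. metric columns in first-appearance order: load_avg, mem_gb, cpu_pct, temp_c, disk_io; column 5 is disk_io.
Long rows with device=ZN0, metric=disk_io: max(16.2, 75, 41.9) = 75.

75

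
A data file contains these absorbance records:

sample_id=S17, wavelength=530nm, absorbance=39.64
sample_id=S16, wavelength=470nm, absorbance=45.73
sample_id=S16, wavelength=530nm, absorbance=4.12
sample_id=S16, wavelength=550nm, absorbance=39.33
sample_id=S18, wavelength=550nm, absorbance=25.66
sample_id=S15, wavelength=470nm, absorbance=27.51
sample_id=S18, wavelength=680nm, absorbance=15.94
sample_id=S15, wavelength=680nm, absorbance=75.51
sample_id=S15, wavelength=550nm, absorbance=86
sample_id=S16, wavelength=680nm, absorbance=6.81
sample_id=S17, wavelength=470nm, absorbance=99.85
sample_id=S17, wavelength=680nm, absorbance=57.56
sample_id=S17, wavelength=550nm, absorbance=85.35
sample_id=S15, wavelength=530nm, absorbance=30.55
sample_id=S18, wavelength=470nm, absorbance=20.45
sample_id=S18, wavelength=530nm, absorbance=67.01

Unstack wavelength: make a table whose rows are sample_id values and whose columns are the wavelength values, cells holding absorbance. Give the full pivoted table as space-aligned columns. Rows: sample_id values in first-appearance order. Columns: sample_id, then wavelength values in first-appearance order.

sample_id  530nm  470nm  550nm  680nm
S17        39.64  99.85  85.35  57.56
S16        4.12   45.73  39.33  6.81 
S18        67.01  20.45  25.66  15.94
S15        30.55  27.51  86     75.51

Columns: sample_id plus the 4 distinct wavelength values (530nm, 470nm, 550nm, 680nm).
For example, row S17 column 530nm takes absorbance=39.64 from the long row (S17, 530nm).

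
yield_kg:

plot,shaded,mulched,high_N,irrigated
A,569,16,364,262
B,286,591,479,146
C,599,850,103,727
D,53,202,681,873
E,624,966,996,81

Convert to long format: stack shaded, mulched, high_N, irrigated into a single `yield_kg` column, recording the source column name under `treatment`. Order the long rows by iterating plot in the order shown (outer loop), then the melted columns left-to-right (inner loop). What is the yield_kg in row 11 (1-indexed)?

20 rows total (5 × 4). Row 11: index ⌊(11-1)/4⌋ = 2 into plot → C; (11-1) mod 4 = 2 into the melted columns → high_N.
So row 11 is (C, high_N, 103); yield_kg = 103.

103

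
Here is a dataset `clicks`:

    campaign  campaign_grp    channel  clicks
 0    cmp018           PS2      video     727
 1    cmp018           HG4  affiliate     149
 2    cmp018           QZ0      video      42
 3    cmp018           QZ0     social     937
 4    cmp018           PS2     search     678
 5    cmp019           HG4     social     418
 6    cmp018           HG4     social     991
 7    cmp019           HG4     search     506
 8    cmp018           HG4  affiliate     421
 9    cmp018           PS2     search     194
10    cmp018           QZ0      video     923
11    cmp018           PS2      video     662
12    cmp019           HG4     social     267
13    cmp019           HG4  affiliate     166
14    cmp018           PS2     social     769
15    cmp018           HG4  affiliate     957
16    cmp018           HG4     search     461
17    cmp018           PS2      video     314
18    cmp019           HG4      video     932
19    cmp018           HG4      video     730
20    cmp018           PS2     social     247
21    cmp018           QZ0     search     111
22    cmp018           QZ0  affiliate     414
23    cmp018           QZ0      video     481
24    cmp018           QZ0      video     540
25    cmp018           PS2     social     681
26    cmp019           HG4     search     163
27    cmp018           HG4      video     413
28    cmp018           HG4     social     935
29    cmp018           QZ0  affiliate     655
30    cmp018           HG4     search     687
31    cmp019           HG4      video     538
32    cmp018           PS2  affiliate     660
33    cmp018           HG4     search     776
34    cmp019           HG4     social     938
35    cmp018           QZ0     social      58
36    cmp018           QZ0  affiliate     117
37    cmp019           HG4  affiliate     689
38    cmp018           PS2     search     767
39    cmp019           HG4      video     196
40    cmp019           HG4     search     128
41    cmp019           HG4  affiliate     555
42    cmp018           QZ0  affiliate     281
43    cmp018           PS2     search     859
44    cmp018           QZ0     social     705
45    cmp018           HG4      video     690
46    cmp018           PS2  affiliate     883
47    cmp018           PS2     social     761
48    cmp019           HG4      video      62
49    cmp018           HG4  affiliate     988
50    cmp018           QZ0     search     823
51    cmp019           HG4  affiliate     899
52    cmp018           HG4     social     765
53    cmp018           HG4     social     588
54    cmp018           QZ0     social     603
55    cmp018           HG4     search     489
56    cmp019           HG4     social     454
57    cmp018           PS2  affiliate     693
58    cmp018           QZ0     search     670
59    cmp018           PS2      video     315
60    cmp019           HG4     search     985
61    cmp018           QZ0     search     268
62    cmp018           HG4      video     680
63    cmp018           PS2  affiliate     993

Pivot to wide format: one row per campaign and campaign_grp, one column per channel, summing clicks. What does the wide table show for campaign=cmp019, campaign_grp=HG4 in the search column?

1782

Rows with campaign=cmp019, campaign_grp=HG4 and channel=search: clicks values are 506, 163, 128, 985.
506 + 163 + 128 + 985 = 1782.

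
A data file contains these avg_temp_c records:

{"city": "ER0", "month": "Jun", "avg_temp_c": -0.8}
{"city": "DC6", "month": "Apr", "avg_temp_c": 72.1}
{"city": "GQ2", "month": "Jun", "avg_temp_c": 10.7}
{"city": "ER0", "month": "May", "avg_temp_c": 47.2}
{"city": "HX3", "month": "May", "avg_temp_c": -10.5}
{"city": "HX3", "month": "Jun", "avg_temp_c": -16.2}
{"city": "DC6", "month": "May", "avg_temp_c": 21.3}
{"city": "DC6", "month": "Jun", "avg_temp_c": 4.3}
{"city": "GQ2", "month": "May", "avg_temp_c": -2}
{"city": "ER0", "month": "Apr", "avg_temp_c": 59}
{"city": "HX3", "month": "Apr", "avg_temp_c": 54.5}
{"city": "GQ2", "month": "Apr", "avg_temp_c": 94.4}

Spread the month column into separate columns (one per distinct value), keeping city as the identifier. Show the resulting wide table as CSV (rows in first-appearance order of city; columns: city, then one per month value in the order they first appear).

city,Jun,Apr,May
ER0,-0.8,59,47.2
DC6,4.3,72.1,21.3
GQ2,10.7,94.4,-2
HX3,-16.2,54.5,-10.5

Columns: city plus the 3 distinct month values (Jun, Apr, May).
For example, row ER0 column Jun takes avg_temp_c=-0.8 from the long row (ER0, Jun).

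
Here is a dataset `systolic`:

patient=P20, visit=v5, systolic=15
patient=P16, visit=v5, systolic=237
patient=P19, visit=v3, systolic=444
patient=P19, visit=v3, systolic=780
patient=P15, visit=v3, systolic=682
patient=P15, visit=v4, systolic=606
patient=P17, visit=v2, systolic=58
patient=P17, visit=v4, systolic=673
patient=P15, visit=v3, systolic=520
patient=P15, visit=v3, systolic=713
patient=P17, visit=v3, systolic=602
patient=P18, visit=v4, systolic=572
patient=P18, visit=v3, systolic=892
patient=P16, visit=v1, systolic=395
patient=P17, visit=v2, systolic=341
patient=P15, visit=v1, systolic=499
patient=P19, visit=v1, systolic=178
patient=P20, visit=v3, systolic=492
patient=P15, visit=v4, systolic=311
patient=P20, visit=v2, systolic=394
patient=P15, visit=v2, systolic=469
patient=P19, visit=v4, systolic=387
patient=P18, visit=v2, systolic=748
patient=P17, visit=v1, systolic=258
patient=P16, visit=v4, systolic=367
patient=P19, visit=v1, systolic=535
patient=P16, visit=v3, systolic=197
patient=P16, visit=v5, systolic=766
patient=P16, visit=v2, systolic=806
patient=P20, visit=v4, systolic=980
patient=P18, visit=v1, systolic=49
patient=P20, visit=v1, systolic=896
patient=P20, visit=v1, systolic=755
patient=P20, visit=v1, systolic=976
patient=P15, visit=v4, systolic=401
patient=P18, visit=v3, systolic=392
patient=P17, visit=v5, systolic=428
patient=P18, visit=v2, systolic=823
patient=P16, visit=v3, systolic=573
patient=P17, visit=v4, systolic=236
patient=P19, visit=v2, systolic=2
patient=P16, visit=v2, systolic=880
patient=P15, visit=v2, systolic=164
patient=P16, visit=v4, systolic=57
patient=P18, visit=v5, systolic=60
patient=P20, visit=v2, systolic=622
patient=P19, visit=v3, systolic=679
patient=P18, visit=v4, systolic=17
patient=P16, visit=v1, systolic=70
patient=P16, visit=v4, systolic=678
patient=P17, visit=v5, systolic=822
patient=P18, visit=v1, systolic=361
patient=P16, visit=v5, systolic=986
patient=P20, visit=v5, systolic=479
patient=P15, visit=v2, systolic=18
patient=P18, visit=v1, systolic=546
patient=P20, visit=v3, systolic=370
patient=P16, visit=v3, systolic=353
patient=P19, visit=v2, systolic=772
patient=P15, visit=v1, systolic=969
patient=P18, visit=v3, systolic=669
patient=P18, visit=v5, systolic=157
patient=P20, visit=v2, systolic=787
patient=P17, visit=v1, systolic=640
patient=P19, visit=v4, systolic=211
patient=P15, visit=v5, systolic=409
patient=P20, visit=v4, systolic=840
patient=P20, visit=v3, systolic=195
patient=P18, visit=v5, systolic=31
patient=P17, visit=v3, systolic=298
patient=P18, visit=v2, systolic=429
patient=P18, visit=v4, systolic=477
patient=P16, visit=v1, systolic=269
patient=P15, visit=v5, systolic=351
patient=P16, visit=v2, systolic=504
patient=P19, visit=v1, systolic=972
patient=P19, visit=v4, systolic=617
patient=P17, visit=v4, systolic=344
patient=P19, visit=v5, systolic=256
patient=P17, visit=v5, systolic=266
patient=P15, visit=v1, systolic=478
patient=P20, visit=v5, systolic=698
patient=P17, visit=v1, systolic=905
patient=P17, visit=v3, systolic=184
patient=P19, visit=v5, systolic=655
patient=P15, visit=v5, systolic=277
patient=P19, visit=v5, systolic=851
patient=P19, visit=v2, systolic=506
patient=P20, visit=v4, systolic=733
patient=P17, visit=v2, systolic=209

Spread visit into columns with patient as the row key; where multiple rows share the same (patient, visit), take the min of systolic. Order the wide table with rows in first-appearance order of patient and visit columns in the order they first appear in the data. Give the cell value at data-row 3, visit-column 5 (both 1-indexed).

178

With rows in first-appearance order of patient, row 3 is patient=P19. visit columns in first-appearance order: v5, v3, v4, v2, v1; column 5 is v1.
Long rows with patient=P19, visit=v1: min(178, 535, 972) = 178.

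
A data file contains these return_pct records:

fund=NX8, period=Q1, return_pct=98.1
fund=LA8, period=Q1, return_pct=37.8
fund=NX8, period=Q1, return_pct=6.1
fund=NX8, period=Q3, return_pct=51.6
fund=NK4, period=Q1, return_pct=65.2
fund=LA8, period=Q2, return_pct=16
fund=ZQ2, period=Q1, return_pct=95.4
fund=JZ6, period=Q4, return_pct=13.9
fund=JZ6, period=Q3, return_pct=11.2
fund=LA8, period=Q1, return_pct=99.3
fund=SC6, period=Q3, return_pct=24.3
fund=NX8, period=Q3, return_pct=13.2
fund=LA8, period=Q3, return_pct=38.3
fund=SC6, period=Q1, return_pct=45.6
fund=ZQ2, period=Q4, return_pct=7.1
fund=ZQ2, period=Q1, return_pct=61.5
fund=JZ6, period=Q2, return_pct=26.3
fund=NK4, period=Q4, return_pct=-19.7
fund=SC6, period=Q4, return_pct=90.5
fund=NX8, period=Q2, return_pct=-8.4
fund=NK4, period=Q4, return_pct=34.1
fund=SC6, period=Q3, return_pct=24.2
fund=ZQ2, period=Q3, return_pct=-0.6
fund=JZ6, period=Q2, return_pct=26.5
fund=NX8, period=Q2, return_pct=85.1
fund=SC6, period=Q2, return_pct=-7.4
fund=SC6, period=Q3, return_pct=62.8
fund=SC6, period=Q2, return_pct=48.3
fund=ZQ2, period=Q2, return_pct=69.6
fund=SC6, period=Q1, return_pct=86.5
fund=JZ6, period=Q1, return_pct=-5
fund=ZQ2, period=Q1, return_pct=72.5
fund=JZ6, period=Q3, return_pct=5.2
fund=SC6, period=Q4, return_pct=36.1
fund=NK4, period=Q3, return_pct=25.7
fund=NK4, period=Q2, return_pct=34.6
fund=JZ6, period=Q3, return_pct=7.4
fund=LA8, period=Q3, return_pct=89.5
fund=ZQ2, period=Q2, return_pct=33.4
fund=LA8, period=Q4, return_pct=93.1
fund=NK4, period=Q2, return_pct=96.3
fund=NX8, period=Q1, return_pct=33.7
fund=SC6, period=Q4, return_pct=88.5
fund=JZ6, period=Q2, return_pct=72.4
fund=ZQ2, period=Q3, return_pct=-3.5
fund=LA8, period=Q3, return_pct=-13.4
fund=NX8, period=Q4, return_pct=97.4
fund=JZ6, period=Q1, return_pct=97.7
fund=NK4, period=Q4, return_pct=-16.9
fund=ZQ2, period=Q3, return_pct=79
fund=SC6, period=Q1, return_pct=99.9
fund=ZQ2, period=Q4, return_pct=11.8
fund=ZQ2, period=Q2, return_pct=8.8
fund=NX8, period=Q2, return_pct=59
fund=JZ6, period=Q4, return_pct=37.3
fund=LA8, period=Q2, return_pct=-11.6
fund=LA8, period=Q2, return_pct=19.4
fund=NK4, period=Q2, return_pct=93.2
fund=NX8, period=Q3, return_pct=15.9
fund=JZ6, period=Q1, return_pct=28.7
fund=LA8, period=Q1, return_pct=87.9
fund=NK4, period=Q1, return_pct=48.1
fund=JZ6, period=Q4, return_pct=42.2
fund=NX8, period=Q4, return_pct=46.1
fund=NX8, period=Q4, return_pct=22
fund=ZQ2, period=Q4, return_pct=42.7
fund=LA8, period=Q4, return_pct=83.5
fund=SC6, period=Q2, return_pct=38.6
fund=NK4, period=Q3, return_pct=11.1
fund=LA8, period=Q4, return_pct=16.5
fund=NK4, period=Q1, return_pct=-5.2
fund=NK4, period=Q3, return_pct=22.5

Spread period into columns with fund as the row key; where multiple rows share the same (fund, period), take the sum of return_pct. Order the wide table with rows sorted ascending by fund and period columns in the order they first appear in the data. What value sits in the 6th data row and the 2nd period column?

74.9

With rows sorted ascending by fund, row 6 is fund=ZQ2. period columns in first-appearance order: Q1, Q3, Q2, Q4; column 2 is Q3.
Long rows with fund=ZQ2, period=Q3: -0.6 + -3.5 + 79 = 74.9.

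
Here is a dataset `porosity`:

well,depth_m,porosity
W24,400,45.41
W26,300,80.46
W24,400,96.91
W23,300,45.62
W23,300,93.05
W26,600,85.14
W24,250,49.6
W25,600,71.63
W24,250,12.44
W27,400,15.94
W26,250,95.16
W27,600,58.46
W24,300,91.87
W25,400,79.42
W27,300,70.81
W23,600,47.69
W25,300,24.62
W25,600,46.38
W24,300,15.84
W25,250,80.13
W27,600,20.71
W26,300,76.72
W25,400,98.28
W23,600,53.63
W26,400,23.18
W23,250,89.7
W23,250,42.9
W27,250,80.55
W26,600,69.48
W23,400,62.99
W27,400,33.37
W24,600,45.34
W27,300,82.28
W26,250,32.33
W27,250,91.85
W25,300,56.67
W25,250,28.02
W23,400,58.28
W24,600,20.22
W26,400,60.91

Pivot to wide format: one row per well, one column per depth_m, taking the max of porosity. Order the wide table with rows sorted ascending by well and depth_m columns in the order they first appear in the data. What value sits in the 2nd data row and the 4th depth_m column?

With rows sorted ascending by well, row 2 is well=W24. depth_m columns in first-appearance order: 400, 300, 600, 250; column 4 is 250.
Long rows with well=W24, depth_m=250: max(49.6, 12.44) = 49.6.

49.6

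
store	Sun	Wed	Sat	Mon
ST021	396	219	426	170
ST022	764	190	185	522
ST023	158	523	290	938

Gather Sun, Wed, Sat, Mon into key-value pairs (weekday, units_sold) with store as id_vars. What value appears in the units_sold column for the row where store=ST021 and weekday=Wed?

219

Unpivoting turns each (store, wide-column) pair into one long row.
The wide cell at row ST021, column Wed holds 219, so the long row (ST021, Wed) has units_sold=219.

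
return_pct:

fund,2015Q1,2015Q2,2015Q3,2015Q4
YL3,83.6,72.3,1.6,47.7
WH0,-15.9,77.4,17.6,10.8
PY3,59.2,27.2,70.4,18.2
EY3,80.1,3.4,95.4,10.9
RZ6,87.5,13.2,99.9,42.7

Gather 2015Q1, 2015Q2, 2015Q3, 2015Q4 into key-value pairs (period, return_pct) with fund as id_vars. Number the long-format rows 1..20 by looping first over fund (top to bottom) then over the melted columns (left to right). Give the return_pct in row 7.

17.6

20 rows total (5 × 4). Row 7: index ⌊(7-1)/4⌋ = 1 into fund → WH0; (7-1) mod 4 = 2 into the melted columns → 2015Q3.
So row 7 is (WH0, 2015Q3, 17.6); return_pct = 17.6.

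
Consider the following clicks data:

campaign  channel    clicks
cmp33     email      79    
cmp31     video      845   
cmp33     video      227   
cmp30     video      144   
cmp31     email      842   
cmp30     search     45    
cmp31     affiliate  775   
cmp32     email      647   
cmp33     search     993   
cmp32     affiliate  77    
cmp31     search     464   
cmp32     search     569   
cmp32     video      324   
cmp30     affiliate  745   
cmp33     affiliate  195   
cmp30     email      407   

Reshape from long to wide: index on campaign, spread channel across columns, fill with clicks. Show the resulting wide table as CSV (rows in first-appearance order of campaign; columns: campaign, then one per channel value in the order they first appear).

Columns: campaign plus the 4 distinct channel values (email, video, search, affiliate).
For example, row cmp33 column email takes clicks=79 from the long row (cmp33, email).

campaign,email,video,search,affiliate
cmp33,79,227,993,195
cmp31,842,845,464,775
cmp30,407,144,45,745
cmp32,647,324,569,77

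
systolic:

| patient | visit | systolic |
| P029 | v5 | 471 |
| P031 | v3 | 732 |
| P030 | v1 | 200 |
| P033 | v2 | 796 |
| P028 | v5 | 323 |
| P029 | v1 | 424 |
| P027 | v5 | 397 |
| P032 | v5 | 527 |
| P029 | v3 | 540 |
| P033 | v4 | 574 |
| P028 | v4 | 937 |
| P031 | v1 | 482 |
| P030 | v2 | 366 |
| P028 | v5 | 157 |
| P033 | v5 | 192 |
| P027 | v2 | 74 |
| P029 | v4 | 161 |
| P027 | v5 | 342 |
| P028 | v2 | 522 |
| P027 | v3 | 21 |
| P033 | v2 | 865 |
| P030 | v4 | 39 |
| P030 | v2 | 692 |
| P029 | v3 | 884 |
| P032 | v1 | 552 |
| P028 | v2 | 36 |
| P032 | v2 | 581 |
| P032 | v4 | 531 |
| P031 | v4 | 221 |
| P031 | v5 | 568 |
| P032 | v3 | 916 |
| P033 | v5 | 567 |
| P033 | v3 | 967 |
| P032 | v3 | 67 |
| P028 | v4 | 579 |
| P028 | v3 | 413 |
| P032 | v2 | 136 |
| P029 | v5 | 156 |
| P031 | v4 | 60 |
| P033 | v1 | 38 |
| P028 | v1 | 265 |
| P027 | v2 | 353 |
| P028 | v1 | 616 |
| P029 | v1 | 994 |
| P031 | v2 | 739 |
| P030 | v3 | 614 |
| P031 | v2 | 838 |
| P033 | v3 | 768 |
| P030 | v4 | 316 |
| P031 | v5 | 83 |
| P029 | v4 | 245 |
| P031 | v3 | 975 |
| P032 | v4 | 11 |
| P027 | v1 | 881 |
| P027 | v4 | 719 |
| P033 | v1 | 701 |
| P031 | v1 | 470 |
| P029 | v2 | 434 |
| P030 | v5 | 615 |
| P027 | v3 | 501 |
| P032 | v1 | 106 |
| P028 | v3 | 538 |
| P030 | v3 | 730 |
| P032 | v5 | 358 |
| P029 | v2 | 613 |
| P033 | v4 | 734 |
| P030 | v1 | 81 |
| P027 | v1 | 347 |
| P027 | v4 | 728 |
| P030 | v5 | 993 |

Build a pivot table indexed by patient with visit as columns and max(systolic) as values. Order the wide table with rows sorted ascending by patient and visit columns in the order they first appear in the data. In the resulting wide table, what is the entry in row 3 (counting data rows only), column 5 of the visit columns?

245

With rows sorted ascending by patient, row 3 is patient=P029. visit columns in first-appearance order: v5, v3, v1, v2, v4; column 5 is v4.
Long rows with patient=P029, visit=v4: max(161, 245) = 245.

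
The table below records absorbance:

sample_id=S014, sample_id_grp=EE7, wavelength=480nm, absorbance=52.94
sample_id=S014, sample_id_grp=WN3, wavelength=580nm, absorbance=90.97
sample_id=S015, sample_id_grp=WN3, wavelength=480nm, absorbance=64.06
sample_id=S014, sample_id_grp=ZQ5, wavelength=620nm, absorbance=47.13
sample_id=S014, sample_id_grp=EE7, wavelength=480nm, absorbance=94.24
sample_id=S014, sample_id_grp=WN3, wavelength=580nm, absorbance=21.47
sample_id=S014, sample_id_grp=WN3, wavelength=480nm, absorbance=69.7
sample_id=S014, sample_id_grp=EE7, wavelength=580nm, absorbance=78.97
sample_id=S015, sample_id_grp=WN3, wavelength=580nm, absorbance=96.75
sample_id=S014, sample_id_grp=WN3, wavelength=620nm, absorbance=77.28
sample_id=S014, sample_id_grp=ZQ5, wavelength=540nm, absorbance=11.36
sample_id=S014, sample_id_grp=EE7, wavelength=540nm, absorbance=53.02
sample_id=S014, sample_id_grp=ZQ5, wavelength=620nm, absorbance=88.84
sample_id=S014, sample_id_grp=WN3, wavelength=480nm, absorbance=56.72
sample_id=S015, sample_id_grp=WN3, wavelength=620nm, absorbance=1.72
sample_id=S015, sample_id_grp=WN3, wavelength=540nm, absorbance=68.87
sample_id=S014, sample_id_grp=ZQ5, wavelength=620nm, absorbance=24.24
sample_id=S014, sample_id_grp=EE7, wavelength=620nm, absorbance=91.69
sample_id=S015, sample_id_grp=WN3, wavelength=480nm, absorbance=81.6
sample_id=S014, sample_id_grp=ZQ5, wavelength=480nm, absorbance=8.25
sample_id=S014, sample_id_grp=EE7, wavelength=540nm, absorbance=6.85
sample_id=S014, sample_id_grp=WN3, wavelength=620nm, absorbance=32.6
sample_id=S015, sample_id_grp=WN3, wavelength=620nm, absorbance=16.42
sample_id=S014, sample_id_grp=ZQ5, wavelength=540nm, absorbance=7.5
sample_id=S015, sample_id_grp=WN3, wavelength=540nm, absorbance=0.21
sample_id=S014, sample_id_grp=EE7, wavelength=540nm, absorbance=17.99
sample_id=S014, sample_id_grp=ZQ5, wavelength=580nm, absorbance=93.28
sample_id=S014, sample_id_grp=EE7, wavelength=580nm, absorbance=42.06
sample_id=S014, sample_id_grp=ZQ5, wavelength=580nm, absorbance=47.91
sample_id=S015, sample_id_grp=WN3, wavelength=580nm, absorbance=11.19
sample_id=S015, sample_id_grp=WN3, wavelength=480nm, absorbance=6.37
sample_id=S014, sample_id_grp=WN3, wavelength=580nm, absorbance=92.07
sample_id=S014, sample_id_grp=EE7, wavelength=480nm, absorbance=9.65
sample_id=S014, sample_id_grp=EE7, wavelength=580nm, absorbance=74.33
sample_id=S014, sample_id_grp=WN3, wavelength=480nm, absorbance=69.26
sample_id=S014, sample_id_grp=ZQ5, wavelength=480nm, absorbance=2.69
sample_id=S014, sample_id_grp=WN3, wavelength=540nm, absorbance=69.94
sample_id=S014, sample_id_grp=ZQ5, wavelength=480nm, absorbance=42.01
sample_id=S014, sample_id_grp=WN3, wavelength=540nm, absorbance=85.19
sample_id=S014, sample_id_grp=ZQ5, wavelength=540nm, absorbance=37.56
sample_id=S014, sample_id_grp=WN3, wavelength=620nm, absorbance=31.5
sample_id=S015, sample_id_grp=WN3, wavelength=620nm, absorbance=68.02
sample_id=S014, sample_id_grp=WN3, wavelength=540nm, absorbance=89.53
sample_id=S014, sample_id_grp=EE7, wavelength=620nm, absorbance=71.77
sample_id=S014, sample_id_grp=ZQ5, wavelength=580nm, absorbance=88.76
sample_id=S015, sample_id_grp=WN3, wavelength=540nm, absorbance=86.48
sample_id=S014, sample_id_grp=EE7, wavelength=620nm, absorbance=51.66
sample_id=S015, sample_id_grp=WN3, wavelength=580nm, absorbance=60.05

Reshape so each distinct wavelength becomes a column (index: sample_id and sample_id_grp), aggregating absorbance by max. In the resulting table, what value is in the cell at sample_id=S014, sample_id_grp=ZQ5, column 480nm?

42.01

Rows with sample_id=S014, sample_id_grp=ZQ5 and wavelength=480nm: absorbance values are 8.25, 2.69, 42.01.
max(8.25, 2.69, 42.01) = 42.01.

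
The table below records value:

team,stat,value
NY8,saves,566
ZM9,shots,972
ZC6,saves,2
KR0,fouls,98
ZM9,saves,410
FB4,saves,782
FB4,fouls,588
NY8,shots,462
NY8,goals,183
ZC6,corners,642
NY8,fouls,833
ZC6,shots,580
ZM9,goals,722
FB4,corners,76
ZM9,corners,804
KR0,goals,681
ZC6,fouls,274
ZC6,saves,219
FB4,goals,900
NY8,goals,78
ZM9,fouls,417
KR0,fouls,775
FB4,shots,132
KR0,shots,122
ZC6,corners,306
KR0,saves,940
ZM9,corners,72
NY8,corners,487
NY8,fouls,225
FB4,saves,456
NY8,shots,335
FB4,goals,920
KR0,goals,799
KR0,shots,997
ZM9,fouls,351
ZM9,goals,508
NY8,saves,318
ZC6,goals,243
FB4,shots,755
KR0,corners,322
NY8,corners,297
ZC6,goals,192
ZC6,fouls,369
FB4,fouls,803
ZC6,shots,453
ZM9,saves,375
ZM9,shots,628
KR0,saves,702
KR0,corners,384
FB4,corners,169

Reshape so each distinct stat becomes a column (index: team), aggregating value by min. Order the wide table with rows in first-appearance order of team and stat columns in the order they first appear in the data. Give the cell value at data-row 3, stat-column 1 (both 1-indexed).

With rows in first-appearance order of team, row 3 is team=ZC6. stat columns in first-appearance order: saves, shots, fouls, goals, corners; column 1 is saves.
Long rows with team=ZC6, stat=saves: min(2, 219) = 2.

2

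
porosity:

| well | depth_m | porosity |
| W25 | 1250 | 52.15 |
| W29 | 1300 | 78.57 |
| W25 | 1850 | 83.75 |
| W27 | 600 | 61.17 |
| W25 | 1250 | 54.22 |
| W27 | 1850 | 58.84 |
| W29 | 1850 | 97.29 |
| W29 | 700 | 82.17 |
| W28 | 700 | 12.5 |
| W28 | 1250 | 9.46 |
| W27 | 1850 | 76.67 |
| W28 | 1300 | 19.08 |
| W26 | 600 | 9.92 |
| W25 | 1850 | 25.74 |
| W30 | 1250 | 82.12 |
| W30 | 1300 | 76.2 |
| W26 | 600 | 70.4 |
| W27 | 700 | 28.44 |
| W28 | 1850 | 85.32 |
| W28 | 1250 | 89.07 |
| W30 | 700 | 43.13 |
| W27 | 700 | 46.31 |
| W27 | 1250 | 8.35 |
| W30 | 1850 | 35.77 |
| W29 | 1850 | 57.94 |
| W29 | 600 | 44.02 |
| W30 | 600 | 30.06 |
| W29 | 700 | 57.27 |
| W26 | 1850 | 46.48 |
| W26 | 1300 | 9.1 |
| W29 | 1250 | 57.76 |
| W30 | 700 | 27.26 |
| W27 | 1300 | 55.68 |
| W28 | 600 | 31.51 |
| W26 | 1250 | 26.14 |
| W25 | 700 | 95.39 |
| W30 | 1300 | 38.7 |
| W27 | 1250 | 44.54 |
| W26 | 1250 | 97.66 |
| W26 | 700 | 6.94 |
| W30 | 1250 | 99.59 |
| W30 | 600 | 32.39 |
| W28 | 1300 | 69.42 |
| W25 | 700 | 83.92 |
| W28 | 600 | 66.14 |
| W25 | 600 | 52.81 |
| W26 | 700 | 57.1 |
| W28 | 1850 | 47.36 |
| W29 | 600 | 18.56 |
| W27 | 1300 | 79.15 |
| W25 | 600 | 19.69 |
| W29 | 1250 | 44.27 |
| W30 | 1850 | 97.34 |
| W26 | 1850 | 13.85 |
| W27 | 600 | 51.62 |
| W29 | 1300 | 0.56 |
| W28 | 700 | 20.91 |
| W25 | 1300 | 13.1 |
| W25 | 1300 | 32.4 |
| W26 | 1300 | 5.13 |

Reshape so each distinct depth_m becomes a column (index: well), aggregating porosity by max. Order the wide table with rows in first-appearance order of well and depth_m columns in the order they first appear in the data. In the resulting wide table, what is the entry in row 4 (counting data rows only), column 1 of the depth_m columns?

89.07

With rows in first-appearance order of well, row 4 is well=W28. depth_m columns in first-appearance order: 1250, 1300, 1850, 600, 700; column 1 is 1250.
Long rows with well=W28, depth_m=1250: max(9.46, 89.07) = 89.07.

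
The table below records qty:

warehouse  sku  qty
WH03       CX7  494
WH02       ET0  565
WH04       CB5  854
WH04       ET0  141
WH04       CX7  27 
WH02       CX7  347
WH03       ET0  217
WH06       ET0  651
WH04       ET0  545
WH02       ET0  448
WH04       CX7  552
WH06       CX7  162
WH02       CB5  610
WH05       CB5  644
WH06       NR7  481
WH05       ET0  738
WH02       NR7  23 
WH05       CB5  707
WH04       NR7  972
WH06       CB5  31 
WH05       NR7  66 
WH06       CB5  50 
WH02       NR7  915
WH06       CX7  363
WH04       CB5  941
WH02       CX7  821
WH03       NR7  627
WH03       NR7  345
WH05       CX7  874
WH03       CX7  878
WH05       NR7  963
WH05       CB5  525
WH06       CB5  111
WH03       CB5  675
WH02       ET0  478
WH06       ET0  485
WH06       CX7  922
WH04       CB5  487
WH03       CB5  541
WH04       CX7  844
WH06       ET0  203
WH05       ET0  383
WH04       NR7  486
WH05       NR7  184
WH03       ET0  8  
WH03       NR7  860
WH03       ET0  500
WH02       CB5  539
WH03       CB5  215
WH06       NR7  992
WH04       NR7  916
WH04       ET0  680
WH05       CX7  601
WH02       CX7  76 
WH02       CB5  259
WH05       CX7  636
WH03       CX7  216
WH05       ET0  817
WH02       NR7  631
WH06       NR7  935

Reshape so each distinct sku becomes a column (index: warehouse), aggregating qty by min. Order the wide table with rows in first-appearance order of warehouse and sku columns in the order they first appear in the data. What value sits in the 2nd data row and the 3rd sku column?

259

With rows in first-appearance order of warehouse, row 2 is warehouse=WH02. sku columns in first-appearance order: CX7, ET0, CB5, NR7; column 3 is CB5.
Long rows with warehouse=WH02, sku=CB5: min(610, 539, 259) = 259.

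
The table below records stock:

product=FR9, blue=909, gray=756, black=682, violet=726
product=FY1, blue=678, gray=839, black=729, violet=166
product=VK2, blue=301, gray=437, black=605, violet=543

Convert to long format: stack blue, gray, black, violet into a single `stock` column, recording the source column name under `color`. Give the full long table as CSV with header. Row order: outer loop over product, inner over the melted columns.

product,color,stock
FR9,blue,909
FR9,gray,756
FR9,black,682
FR9,violet,726
FY1,blue,678
FY1,gray,839
FY1,black,729
FY1,violet,166
VK2,blue,301
VK2,gray,437
VK2,black,605
VK2,violet,543

Each (product, column) pair becomes one row: 3 × 4 = 12 rows.
For example, (FR9, blue) → stock=909.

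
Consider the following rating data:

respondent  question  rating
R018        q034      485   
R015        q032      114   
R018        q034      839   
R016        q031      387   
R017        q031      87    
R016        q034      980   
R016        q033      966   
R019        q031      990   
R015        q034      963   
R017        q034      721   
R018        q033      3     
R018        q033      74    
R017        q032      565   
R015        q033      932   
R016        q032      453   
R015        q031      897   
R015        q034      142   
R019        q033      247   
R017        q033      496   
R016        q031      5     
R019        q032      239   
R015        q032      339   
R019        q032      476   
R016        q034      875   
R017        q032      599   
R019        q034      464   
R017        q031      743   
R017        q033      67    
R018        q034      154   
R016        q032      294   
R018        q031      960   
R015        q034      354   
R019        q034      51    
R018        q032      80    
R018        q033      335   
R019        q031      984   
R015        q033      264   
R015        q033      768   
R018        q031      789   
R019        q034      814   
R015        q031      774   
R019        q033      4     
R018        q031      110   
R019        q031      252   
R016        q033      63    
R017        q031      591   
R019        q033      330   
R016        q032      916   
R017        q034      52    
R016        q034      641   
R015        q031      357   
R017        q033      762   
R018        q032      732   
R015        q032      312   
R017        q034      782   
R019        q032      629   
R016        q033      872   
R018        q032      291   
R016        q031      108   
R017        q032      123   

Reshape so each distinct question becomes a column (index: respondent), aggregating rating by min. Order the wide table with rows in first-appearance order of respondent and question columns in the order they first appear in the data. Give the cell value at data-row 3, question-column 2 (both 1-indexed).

With rows in first-appearance order of respondent, row 3 is respondent=R016. question columns in first-appearance order: q034, q032, q031, q033; column 2 is q032.
Long rows with respondent=R016, question=q032: min(453, 294, 916) = 294.

294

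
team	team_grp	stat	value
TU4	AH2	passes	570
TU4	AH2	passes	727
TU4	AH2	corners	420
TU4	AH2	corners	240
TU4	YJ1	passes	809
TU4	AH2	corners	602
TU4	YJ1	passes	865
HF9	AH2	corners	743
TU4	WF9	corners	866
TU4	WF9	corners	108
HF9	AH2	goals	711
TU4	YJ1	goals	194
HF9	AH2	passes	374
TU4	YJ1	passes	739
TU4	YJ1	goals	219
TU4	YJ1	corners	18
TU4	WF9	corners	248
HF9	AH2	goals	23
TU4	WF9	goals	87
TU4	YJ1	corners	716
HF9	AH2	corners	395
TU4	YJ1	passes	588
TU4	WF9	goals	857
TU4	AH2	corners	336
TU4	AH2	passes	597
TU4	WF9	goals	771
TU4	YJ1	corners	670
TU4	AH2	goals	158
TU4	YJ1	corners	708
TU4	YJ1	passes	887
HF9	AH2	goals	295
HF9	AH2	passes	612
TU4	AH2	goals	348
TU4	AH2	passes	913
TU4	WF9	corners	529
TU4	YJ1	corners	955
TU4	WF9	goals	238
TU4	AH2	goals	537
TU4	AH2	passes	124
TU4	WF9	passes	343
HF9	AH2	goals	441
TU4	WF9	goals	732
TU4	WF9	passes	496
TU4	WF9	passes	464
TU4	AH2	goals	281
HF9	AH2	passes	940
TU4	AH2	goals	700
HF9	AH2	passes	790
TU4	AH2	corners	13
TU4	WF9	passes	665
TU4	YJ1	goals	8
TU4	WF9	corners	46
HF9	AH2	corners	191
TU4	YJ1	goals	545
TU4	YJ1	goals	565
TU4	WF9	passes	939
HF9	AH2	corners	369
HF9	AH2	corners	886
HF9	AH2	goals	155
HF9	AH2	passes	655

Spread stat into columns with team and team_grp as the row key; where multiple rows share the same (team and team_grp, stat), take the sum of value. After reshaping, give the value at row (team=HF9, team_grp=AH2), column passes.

3371

Rows with team=HF9, team_grp=AH2 and stat=passes: value values are 374, 612, 940, 790, 655.
374 + 612 + 940 + 790 + 655 = 3371.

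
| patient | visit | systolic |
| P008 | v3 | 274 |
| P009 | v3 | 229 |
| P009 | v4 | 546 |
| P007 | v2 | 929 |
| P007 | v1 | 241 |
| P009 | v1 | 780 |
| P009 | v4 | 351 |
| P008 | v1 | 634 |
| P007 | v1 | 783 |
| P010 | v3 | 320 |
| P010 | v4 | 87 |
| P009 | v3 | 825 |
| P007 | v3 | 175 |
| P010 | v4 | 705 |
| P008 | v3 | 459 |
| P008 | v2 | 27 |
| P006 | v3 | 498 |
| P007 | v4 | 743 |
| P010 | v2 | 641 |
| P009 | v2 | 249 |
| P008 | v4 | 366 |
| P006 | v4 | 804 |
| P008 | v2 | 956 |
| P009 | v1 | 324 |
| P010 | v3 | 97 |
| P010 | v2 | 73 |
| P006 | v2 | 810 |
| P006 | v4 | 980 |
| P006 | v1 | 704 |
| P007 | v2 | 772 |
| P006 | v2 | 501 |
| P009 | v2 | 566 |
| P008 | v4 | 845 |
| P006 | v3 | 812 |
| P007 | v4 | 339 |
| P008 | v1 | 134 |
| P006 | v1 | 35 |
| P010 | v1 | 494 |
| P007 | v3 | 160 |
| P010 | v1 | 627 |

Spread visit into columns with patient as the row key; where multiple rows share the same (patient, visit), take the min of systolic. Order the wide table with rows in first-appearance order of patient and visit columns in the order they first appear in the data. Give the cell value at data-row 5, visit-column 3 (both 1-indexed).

With rows in first-appearance order of patient, row 5 is patient=P006. visit columns in first-appearance order: v3, v4, v2, v1; column 3 is v2.
Long rows with patient=P006, visit=v2: min(810, 501) = 501.

501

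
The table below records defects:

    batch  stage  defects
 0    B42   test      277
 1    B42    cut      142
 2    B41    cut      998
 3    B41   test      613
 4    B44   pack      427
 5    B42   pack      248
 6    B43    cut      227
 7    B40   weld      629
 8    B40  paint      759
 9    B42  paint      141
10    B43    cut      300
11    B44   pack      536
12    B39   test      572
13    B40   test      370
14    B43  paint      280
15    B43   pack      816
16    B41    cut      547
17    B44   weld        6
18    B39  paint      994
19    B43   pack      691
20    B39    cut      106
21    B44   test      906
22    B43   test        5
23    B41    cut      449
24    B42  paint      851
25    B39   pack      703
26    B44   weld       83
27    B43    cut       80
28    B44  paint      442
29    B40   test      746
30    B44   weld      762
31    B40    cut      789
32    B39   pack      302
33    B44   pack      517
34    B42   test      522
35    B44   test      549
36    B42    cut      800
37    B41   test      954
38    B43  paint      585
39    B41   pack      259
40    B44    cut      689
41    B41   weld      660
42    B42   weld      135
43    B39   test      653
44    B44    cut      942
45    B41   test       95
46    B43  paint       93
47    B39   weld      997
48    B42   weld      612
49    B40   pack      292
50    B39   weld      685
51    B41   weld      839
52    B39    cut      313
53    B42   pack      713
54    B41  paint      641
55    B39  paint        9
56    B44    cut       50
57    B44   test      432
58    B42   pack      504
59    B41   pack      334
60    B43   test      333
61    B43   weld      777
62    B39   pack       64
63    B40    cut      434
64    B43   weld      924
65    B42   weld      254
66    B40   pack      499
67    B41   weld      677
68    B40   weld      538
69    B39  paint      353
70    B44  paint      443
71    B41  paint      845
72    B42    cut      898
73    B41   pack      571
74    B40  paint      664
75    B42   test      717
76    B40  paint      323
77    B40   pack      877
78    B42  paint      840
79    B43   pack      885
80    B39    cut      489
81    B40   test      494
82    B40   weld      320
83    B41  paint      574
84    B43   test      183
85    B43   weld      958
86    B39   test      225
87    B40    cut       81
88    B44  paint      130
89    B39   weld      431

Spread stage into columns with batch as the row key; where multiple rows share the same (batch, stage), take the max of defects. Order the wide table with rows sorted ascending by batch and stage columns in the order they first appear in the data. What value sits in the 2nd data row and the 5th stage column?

759

With rows sorted ascending by batch, row 2 is batch=B40. stage columns in first-appearance order: test, cut, pack, weld, paint; column 5 is paint.
Long rows with batch=B40, stage=paint: max(759, 664, 323) = 759.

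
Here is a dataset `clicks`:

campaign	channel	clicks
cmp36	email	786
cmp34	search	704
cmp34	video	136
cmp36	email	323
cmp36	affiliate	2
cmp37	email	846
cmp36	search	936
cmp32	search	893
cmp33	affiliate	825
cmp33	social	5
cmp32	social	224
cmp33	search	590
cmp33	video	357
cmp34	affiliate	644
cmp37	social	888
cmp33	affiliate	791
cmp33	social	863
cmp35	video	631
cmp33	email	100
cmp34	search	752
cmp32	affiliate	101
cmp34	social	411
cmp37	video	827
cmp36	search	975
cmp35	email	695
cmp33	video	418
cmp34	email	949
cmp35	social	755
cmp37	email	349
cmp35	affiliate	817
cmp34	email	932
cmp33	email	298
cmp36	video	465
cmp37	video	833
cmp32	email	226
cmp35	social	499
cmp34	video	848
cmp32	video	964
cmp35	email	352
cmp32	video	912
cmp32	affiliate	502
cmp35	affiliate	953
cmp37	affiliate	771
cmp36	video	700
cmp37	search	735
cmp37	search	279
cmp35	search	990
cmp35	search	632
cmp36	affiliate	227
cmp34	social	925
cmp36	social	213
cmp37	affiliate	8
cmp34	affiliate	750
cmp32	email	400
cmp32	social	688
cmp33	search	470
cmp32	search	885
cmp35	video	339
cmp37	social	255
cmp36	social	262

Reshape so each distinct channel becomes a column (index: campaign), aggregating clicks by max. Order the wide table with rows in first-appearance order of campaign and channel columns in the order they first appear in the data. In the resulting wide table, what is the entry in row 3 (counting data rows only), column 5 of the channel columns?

With rows in first-appearance order of campaign, row 3 is campaign=cmp37. channel columns in first-appearance order: email, search, video, affiliate, social; column 5 is social.
Long rows with campaign=cmp37, channel=social: max(888, 255) = 888.

888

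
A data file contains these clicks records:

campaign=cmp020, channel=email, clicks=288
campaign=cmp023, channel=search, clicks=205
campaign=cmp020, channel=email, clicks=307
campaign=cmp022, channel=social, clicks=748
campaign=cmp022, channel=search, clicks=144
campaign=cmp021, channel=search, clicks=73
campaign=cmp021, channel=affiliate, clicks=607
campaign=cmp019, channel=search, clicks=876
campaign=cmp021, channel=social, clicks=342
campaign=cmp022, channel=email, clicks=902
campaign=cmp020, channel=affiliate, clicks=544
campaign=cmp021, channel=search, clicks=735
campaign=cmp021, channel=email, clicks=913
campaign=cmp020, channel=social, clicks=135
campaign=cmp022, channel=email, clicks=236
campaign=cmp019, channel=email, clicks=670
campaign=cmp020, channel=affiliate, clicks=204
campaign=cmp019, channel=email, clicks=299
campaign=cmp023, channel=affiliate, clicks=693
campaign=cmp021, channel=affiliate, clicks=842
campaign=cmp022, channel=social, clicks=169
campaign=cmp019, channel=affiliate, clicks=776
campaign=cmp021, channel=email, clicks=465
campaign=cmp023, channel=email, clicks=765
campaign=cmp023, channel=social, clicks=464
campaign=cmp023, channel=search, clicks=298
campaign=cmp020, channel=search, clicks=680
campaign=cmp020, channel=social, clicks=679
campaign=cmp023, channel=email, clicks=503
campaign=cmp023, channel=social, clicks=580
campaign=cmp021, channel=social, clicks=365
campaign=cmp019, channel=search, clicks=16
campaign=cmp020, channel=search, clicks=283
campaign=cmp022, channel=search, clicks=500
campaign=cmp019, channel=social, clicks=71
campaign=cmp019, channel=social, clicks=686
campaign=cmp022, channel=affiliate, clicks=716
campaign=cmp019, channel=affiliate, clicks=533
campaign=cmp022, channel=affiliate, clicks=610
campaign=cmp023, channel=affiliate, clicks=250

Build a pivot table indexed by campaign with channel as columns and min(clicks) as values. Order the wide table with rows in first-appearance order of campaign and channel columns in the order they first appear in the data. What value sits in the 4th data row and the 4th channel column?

With rows in first-appearance order of campaign, row 4 is campaign=cmp021. channel columns in first-appearance order: email, search, social, affiliate; column 4 is affiliate.
Long rows with campaign=cmp021, channel=affiliate: min(607, 842) = 607.

607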